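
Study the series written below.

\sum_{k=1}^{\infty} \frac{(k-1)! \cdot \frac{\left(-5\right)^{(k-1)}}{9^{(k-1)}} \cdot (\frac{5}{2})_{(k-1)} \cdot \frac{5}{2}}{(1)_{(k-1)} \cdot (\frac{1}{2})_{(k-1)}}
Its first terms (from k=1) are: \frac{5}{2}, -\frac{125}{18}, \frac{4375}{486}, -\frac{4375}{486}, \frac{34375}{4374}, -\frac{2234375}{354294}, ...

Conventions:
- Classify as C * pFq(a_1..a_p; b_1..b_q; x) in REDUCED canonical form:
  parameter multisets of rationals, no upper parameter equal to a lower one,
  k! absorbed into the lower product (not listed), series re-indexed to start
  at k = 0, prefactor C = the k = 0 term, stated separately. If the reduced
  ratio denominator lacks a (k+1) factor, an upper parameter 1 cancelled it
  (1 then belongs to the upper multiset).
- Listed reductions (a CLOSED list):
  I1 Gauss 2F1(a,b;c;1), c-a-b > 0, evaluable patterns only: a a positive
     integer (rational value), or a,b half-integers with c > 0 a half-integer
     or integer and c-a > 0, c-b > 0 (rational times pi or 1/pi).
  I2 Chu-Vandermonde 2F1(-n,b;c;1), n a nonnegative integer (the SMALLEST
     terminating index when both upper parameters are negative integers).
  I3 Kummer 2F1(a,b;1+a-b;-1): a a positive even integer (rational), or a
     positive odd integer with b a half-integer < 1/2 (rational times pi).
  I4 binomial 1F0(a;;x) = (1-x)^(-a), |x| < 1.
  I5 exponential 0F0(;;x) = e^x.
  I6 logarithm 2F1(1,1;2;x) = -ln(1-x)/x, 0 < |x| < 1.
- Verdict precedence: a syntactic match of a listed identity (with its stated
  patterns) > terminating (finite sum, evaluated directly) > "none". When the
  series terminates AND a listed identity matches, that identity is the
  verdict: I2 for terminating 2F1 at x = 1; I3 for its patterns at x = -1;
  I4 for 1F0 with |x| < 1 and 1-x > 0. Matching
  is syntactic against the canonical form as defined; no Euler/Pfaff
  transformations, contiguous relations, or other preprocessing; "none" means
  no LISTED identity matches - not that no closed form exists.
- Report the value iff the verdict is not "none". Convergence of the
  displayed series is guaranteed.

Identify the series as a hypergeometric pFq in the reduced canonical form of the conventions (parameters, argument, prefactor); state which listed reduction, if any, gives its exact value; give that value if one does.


This is \frac{5}{2} * 2F1(1, \frac{5}{2}; \frac{1}{2}; -\frac{5}{9}) in reduced canonical form. Verdict: none - this 2F1 at x = -\frac{5}{9} matches no listed pattern, and upper {1, \frac{5}{2}} holds no stopper.

Key observation: t_0 being \frac{5}{2}, the factorial ratio (C = 5/2) (k+a-1)!/(a-1)! is a rising factorial (a)_k.
Ratio: r(k) = -\frac{5}{9} * (k+1) (k+\frac{5}{2}) / [(k+\frac{1}{2}) (k+1)] - poly over poly, x = -\frac{5}{9} from leading terms; C = \frac{5}{2} at k = 0.


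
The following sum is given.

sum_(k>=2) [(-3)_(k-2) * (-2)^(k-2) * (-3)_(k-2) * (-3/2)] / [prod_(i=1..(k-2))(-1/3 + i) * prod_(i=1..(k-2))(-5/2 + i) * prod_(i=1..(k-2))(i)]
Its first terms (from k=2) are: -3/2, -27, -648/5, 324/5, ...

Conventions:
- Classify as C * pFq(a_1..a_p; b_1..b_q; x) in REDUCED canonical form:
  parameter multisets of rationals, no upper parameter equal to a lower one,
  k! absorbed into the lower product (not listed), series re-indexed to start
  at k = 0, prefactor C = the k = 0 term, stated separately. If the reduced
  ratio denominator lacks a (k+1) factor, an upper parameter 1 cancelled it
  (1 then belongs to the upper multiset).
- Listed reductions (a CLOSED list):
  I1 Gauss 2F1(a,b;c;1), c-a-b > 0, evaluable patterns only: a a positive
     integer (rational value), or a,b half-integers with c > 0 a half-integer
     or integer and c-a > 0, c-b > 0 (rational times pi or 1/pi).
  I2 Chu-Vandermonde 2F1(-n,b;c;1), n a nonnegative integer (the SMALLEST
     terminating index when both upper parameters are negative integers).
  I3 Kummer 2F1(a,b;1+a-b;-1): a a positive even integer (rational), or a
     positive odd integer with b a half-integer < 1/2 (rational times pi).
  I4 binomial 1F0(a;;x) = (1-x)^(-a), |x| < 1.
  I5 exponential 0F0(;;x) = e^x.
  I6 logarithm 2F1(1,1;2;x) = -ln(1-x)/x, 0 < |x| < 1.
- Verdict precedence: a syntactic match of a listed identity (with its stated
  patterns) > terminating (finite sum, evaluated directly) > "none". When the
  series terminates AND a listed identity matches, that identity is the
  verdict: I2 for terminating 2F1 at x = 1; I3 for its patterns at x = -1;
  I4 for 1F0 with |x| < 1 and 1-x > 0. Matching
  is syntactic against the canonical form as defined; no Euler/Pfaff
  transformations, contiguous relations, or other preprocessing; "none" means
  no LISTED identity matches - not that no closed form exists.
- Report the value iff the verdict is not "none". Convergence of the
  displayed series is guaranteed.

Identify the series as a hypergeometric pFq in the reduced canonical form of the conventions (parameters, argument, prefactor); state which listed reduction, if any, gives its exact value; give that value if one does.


Prefactor -3/2, argument -2: 2F2 with upper {-3, -3} over lower {-3/2, 2/3}. Verdict: terminating - the sum ends at index 3 because -3 is a negative integer; exact evaluation follows. Hence: -933/10.

The tell: t_0 being -3/2, the product of the first k integers (C = -3/2) is k!.
Adjacent-term ratio: r(k) = (-2) * (k-3) (k-3) / [(k-3/2) (k+2/3) (k+1)] - rational in k, leading ratio (-2); with t_0 = -3/2, classification follows.


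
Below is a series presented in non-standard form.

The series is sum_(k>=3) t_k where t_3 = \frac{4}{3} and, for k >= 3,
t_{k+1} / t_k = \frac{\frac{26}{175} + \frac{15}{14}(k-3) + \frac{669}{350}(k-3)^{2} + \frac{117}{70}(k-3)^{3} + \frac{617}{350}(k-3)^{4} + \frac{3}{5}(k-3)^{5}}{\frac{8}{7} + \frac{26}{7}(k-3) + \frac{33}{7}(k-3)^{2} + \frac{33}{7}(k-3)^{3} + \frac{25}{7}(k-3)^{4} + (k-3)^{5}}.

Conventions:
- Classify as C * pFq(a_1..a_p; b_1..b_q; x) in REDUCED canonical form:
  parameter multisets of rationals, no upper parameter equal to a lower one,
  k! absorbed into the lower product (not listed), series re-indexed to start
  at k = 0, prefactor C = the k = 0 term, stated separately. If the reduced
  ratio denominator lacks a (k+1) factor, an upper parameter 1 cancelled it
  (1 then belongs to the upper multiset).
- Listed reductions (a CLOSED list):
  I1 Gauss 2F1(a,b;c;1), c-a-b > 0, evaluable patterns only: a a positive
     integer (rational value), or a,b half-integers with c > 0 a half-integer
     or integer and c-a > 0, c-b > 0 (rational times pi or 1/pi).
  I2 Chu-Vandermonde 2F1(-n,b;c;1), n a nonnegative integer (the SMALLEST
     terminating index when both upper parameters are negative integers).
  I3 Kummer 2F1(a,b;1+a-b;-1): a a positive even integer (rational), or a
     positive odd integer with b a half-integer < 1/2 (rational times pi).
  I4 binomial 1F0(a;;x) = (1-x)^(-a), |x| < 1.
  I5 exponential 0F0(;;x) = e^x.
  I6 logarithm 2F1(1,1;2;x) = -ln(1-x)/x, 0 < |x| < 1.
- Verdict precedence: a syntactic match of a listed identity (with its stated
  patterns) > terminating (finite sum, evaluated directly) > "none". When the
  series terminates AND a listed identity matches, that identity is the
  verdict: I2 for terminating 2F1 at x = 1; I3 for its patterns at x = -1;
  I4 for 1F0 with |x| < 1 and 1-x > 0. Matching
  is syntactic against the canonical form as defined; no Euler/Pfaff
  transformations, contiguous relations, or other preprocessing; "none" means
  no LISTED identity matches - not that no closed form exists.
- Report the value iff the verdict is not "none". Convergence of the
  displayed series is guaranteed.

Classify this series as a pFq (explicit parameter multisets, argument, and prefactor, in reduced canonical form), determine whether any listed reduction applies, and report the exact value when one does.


The series (x = \frac{3}{5}) is 2F1: upper {\frac{1}{5}, \frac{13}{6}}, lower {2}, prefactor \frac{4}{3}. Verdict: none here - no I1-I6 shape fits x = \frac{3}{5} with lower {2}.

Key step: with t_0 = \frac{4}{3}, the ratio is unreduced: k^2 + 1 divides both sides (C = 4/3).
Ratio: r(k) = \frac{3}{5} * (k+\frac{1}{5}) (k+\frac{13}{6}) / [(k+2) (k+1)] - poly over poly, x = \frac{3}{5} from leading terms; C = \frac{4}{3} at k = 0.


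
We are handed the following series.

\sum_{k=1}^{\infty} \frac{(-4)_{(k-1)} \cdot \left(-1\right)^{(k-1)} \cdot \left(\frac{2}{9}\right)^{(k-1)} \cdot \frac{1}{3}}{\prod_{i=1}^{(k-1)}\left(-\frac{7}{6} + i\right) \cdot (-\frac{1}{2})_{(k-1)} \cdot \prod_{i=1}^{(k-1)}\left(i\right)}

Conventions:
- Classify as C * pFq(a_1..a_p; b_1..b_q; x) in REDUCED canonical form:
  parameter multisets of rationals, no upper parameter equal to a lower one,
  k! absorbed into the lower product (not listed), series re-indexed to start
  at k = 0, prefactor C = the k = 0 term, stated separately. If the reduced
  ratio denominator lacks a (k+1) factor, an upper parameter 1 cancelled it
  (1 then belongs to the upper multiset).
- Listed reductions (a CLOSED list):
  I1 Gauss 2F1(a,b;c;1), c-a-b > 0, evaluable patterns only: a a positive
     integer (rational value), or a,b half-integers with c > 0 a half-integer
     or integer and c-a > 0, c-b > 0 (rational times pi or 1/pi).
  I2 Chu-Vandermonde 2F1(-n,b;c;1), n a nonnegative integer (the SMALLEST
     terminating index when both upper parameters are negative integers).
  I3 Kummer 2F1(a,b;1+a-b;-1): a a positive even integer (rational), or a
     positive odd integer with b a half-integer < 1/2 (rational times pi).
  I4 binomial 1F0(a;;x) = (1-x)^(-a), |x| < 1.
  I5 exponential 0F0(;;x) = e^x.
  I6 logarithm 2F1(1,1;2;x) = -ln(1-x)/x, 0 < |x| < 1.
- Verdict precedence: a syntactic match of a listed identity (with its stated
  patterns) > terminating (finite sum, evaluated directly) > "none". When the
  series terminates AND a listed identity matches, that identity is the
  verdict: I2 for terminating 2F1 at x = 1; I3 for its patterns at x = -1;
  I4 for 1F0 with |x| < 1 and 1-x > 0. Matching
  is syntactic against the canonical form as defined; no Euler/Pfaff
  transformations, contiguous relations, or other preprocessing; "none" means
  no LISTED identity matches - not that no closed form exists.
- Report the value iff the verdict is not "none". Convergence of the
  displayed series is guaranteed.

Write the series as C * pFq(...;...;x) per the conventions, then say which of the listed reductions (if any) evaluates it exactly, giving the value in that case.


The tell: with t_0 = \frac{1}{3}, the product of the first k integers (C = 1/3) is k!.
Term ratio: r(k) = -\frac{2}{9} * (k-4) / [(k-\frac{1}{2}) (k-\frac{1}{6}) (k+1)] - rational in k, leading ratio -\frac{2}{9}; with t_0 = \frac{1}{3}, classification follows.

Classification (C = \frac{1}{3}): 1F2 with upper {-4}, lower {-\frac{1}{2}, -\frac{1}{6}}, argument x = -\frac{2}{9}. Verdict: terminating (-4 upstairs). 5 nonzero terms in all; added directly. Sum: \frac{23474041}{3408075}.


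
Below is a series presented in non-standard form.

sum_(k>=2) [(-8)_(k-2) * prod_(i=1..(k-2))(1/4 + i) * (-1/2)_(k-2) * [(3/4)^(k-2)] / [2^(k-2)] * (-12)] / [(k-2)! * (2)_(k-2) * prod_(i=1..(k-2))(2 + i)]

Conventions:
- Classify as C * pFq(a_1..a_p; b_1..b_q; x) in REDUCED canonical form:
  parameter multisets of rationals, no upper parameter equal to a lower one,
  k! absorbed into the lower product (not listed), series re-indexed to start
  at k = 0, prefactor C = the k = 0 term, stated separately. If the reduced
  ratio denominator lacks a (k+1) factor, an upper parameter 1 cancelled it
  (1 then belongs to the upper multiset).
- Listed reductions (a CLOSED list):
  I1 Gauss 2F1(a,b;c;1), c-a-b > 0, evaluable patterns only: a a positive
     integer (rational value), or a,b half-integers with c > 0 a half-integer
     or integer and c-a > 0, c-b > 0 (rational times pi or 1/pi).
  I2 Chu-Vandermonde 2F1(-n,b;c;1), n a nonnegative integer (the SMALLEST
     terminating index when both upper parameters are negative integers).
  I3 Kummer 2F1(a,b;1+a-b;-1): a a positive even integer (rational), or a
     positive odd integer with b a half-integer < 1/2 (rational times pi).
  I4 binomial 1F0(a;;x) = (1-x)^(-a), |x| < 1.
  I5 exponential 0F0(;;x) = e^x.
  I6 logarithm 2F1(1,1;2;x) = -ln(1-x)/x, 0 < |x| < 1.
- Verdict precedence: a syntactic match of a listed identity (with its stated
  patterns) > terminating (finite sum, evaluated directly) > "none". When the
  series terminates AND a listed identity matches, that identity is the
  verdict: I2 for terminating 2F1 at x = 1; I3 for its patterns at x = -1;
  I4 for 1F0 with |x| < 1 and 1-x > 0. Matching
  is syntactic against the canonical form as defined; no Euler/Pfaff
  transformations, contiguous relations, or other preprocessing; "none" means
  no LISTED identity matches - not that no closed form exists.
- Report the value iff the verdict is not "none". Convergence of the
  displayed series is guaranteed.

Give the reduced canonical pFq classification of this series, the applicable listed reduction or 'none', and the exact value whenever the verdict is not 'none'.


Structural cue: x = (3/8) and the lower running product (C = -12, x = 3/8) is a rising factorial.
Term ratio: r(k) = (3/8) * (k-8) (k-1/2) (k+5/4) / [(k+2) (k+3) (k+1)] - rational; roots negated = parameters, x = (3/8), C = -12.

With C = -12: the canonical form is 3F2(-8, -1/2, 5/4; 2, 3; 3/8). Verdict: terminating - the sum ends at index 8 because -8 is a negative integer; exact evaluation follows. Hence: -17709565386992909535/1152921504606846976.


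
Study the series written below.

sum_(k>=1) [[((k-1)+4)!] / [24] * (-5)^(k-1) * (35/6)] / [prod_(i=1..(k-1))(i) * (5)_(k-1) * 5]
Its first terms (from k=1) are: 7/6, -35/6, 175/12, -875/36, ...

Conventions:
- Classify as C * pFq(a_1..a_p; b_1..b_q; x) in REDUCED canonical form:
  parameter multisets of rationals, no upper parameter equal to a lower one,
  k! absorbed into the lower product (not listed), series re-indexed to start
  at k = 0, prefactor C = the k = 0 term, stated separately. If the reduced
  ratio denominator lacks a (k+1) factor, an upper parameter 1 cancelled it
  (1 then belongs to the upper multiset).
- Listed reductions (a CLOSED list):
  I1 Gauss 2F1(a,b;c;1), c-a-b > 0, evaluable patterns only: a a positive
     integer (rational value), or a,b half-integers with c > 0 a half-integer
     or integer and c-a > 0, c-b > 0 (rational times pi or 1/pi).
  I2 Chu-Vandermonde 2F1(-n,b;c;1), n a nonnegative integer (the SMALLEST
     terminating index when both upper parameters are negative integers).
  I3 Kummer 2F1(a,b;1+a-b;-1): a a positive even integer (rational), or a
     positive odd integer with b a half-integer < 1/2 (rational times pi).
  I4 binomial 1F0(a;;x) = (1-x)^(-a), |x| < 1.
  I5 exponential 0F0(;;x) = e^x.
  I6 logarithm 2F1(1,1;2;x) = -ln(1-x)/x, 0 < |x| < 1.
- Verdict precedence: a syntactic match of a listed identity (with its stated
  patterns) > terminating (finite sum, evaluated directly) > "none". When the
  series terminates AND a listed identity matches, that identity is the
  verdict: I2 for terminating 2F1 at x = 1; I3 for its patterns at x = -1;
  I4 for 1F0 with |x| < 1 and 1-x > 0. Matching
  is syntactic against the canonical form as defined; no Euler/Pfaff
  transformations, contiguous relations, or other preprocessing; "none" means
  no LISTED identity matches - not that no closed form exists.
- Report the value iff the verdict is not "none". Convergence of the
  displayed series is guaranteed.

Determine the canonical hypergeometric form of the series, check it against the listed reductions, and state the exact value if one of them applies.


The series (x = -5) is 0F0: upper {-}, lower {-}, prefactor 7/6. Verdict at x = -5: exponential (I5) matches (the 0F0 exponential series at x = -5). Hence: (7/6) * e^(-5).

Key observation: x = (-5) and the constant factors (prefactor 7/6) combine into one prefactor.
Adjacent-term ratio: r(k) = (-5) * 1 / [(k+1)] - poly over poly, x = (-5) from leading terms; C = 7/6 at k = 0.


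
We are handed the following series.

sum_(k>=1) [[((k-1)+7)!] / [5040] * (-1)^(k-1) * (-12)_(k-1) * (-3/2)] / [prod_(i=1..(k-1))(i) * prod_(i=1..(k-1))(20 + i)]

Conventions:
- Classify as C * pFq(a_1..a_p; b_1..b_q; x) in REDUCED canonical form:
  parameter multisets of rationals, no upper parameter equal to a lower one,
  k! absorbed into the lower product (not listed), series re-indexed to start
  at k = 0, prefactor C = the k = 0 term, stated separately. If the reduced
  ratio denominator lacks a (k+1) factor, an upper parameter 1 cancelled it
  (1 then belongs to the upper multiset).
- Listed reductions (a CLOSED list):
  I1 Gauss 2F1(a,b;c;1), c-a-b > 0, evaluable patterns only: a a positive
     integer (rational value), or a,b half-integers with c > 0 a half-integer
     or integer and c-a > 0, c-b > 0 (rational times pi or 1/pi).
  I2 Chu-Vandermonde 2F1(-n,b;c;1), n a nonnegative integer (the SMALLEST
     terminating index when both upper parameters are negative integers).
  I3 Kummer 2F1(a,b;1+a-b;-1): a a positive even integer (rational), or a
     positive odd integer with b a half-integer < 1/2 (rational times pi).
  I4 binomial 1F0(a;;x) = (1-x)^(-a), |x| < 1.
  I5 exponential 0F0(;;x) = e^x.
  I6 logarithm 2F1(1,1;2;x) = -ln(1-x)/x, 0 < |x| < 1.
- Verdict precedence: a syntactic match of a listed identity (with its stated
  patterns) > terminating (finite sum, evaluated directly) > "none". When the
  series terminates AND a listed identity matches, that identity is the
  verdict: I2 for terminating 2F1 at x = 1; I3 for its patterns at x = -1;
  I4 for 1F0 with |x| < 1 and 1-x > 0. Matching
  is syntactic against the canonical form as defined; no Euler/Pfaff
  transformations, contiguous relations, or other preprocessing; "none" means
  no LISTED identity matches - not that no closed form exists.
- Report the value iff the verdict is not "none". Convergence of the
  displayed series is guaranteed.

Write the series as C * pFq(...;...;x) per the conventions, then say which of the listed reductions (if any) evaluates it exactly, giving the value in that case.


With C = -3/2: the canonical form is 2F1(-12, 8; 21; -1). Verdict: the Kummer evaluation I3 fires (x = -1; c = 21 equals 1+a-b for upper {-12, 8}: listed pattern). Sum: -2907/28.

Key observation: t_0 being -3/2, the lower running product (C = -3/2, x = -1) is a rising factorial.
Term ratio: r(k) = (-1) * (k-12) (k+8) / [(k+21) (k+1)] - poly over poly, x = (-1) from leading terms; C = -3/2 at k = 0.


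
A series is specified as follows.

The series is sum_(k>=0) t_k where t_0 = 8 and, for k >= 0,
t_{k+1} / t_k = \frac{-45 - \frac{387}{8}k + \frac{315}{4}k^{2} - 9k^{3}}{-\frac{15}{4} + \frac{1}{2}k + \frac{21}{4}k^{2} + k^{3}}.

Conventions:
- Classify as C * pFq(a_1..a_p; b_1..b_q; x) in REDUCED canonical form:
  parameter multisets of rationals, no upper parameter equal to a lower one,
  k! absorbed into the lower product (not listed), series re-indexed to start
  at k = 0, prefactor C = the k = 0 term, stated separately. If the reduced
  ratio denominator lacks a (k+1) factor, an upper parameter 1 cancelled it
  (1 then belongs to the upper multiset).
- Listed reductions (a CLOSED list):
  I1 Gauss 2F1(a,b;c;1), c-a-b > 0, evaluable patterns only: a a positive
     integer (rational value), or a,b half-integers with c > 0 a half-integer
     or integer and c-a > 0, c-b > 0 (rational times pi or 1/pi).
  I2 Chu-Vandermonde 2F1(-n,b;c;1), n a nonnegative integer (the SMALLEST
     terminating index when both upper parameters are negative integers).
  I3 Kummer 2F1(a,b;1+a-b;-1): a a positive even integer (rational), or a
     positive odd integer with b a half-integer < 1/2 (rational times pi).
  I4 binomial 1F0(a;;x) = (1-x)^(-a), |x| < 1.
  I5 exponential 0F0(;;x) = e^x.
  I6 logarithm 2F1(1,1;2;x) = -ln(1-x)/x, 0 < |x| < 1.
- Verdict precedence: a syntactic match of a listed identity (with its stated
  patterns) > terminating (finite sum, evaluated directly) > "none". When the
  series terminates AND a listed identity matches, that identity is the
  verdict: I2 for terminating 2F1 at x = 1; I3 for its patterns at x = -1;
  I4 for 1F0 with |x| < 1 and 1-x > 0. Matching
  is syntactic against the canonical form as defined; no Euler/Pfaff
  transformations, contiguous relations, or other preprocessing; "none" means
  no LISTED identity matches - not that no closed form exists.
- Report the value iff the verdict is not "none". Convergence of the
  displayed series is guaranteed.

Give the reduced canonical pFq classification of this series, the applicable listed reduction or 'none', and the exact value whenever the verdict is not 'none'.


Classification (C = 8): 3F2 with upper {-8, -\frac{5}{4}, \frac{1}{2}}, lower {-\frac{3}{4}, 5}, argument x = -9. Verdict: terminating. With -8 upstairs the series is a 9-term polynomial sum; evaluated term by term. Value: -\frac{1317622088899}{4526080}.

Key step: from the first term 8: the expanded ratio factors over Q; C = 8, x = -9, roots give parameters.
Term ratio: r(k) = -9 * (k-8) (k-\frac{5}{4}) (k+\frac{1}{2}) / [(k-\frac{3}{4}) (k+5) (k+1)] - rational in k. x = -9; t_0 = 8; negate the roots.


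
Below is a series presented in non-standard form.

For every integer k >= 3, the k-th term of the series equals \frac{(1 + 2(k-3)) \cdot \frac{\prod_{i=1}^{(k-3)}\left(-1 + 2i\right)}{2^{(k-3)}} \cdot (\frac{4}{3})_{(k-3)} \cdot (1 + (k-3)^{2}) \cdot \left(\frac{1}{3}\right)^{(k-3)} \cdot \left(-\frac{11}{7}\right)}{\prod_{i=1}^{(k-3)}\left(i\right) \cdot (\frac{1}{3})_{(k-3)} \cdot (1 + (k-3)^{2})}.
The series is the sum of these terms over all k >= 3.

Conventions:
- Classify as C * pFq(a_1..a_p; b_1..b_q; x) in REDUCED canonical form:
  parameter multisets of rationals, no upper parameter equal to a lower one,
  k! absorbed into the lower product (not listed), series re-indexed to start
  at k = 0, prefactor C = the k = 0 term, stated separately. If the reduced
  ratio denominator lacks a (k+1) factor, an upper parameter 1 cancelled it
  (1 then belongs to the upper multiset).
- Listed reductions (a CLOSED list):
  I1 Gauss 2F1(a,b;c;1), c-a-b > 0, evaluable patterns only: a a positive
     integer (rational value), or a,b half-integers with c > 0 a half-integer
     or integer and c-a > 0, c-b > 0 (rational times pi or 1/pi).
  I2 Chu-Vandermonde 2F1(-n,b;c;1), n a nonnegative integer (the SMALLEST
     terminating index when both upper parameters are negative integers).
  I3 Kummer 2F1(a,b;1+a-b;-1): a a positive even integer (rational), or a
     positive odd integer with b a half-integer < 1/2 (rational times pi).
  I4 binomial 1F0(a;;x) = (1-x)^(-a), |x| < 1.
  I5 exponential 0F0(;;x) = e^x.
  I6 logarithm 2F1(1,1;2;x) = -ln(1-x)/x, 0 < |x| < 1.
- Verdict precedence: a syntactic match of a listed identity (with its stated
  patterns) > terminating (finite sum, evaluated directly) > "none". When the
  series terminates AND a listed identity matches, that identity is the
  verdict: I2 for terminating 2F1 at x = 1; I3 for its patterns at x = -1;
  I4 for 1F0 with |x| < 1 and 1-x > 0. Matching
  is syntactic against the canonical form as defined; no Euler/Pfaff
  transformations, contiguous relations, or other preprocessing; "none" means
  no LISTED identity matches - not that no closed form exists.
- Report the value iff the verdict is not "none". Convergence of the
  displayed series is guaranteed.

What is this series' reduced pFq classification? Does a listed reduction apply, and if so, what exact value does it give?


The series (x = \frac{1}{3}) is 2F1: upper {\frac{4}{3}, \frac{3}{2}}, lower {\frac{1}{3}}, prefactor -\frac{11}{7}. Verdict: none here - no I1-I6 shape fits x = \frac{1}{3} with lower {\frac{1}{3}}.

Key observation: t_0 being -\frac{11}{7}, k^2 + 1 divides numerator and denominator alike; prefactor -11/7 after cancelling.
Term ratio: r(k) = \frac{1}{3} * (k+\frac{4}{3}) (k+\frac{3}{2}) / [(k+\frac{1}{3}) (k+1)] - poly over poly, x = \frac{1}{3} from leading terms; C = -\frac{11}{7} at k = 0.


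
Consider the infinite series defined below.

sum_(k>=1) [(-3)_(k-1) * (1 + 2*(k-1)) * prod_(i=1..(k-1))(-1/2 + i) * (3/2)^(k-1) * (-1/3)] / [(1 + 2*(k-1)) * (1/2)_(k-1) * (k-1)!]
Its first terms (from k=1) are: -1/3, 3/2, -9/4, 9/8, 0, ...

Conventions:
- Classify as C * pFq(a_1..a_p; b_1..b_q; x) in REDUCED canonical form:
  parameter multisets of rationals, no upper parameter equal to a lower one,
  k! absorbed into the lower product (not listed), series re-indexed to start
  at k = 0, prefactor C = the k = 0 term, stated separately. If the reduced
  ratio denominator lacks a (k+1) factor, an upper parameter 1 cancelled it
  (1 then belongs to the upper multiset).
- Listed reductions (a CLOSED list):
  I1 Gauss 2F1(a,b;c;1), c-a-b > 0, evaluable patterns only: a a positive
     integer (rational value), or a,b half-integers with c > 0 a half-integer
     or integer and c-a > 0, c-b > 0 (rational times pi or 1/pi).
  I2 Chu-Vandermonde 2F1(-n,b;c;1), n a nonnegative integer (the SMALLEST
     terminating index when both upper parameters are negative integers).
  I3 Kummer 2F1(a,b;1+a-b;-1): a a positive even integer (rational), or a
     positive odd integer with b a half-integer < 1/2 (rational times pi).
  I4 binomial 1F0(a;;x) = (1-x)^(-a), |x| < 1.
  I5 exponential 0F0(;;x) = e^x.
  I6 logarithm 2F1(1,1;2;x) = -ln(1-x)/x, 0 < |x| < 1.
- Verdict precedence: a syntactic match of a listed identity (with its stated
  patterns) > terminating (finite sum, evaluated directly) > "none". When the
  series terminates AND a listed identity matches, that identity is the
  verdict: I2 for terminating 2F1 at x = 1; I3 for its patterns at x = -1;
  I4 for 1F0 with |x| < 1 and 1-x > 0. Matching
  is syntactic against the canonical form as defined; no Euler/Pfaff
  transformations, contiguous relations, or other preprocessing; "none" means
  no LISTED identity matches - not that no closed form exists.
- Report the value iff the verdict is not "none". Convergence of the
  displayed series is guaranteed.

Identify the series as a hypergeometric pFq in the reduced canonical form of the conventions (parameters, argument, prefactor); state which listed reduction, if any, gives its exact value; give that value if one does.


Key observation: t_0 being -1/3, the (2k+1) factor (C = -1/3) shifts (1/2)_k to (3/2)_k.
Term ratio: r(k) = (3/2) * (k-3) / [(k+1)] - poly over poly, x = (3/2) from leading terms; C = -1/3 at k = 0.

Classification (C = -1/3): 1F0 with upper {-3}, lower {-}, argument x = 3/2. Verdict: terminating - upper -3 stops the sum at k = 3; the 4 terms are added exactly. Its exact value is 1/24.


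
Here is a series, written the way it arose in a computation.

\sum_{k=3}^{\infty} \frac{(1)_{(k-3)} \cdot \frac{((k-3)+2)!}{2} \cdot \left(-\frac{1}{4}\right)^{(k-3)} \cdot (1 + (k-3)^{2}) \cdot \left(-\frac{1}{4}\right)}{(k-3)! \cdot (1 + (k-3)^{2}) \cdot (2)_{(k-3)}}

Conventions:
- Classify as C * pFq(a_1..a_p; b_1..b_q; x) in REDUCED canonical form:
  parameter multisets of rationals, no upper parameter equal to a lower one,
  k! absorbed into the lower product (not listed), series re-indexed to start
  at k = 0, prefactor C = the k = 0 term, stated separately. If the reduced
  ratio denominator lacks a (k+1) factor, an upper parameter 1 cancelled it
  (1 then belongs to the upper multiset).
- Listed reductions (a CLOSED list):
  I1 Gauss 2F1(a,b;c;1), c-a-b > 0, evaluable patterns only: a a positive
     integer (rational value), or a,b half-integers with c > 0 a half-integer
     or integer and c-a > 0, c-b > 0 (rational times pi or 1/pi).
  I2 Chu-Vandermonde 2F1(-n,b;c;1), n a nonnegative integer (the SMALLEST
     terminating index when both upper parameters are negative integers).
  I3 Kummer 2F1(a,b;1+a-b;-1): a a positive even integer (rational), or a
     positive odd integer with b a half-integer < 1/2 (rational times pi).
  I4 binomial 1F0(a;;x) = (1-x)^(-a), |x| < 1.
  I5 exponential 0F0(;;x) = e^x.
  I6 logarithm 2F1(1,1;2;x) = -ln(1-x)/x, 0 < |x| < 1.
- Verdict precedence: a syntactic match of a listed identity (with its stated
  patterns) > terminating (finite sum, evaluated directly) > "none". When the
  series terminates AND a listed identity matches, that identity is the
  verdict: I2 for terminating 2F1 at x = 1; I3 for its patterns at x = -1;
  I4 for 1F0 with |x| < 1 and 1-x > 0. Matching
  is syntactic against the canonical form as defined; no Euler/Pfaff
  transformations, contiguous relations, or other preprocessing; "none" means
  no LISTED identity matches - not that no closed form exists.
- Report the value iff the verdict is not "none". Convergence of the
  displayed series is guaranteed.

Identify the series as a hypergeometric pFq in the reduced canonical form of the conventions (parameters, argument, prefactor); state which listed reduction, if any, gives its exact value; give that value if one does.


Canonical form: C = -\frac{1}{4} times 2F1 with upper {1, 3}, lower {2}, x = -\frac{1}{4}. Verdict: none. A 2F1 with upper {1, 3} fits none of I1-I6 at x = -\frac{1}{4}; the sum runs forever.

First insight: x = -\frac{1}{4} and striking the common factor k^2 + 1 reduces the term (C = -1/4).
Term ratio: r(k) = -\frac{1}{4} * (k+1) (k+3) / [(k+2) (k+1)] - poly over poly, x = -\frac{1}{4} from leading terms; C = -\frac{1}{4} at k = 0.


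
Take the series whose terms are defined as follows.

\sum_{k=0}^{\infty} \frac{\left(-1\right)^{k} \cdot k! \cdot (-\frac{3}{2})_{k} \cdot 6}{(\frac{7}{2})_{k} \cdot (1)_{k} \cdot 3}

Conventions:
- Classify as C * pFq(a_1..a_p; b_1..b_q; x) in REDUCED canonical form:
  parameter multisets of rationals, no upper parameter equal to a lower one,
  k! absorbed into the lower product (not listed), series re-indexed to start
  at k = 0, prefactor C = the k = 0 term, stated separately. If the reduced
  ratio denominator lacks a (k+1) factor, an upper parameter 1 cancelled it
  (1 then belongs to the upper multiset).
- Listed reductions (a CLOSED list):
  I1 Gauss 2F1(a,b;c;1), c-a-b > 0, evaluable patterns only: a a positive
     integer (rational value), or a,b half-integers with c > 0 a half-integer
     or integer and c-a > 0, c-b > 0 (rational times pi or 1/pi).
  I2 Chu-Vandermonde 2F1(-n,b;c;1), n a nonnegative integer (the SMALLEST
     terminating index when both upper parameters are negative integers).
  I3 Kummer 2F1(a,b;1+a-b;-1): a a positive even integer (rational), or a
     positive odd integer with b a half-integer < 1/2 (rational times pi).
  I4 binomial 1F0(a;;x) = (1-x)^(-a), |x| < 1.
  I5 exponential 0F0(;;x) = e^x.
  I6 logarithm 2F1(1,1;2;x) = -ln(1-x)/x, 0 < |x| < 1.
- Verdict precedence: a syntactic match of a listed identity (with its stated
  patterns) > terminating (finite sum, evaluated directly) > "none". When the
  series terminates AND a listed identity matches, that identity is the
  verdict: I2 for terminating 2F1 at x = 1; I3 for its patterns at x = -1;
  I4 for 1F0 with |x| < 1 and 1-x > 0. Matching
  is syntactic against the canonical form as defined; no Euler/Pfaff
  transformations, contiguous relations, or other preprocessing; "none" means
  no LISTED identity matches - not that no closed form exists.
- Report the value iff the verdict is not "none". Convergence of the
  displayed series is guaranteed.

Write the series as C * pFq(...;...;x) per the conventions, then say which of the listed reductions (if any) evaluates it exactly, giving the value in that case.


Prefactor 2, argument -1: 2F1 with upper {-\frac{3}{2}, 1} over lower {\frac{7}{2}}. Verdict: the Kummer evaluation I3 matches (x = -1; c = \frac{7}{2} equals 1+a-b for upper {-\frac{3}{2}, 1}: listed pattern). Value: \frac{15}{16} \cdot \pi.

Structural cue: with t_0 = 2, the factorial ratio (C = 2) (k+a-1)!/(a-1)! is a rising factorial (a)_k.
Term ratio: r(k) = -1 * (k-\frac{3}{2}) (k+1) / [(k+\frac{7}{2}) (k+1)] - rational in k. x = -1; t_0 = 2; negate the roots.


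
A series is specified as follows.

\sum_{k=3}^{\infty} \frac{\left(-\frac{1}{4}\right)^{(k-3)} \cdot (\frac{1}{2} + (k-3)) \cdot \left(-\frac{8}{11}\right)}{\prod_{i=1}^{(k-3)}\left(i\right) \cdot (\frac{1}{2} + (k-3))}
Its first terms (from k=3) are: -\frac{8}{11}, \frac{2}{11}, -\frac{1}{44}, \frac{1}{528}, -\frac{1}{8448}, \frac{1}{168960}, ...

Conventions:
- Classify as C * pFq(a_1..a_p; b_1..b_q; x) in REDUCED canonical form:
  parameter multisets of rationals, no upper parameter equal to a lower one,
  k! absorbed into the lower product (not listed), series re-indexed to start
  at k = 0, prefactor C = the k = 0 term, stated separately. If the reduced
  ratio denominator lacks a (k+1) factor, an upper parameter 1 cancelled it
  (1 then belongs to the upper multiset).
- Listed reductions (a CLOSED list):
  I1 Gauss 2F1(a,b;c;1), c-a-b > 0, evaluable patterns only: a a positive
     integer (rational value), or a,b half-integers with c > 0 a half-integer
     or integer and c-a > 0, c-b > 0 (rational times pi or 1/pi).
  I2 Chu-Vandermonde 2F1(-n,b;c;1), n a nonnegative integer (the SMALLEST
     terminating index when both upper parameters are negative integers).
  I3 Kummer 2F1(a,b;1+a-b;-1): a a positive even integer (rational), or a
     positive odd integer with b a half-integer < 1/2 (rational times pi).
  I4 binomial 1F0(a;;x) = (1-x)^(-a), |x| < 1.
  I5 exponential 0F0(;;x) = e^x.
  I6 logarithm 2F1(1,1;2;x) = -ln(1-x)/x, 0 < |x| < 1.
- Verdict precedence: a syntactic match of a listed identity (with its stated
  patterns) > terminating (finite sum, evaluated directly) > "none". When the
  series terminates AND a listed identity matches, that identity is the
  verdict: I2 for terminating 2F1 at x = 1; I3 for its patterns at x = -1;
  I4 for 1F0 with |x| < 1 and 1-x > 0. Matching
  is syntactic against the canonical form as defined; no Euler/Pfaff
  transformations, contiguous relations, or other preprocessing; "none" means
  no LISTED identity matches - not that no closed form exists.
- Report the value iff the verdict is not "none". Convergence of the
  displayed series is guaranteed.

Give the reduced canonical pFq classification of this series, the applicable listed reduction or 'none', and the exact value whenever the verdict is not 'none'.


Classification (C = -\frac{8}{11}): 0F0 with upper {-}, lower {-}, argument x = -\frac{1}{4}. Verdict: exponential (I5) fires (the 0F0 exponential series at x = -\frac{1}{4}). Sum: \left(-\frac{8}{11}\right) \cdot e^{-\frac{1}{4}}.

Key observation: t_0 = -\frac{8}{11} here, and striking the common factor k + 1/2 reduces the term (C = -8/11).
Step ratio: r(k) = -\frac{1}{4} * 1 / [(k+1)] - rational in k. x = -\frac{1}{4}; t_0 = -\frac{8}{11}; negate the roots.


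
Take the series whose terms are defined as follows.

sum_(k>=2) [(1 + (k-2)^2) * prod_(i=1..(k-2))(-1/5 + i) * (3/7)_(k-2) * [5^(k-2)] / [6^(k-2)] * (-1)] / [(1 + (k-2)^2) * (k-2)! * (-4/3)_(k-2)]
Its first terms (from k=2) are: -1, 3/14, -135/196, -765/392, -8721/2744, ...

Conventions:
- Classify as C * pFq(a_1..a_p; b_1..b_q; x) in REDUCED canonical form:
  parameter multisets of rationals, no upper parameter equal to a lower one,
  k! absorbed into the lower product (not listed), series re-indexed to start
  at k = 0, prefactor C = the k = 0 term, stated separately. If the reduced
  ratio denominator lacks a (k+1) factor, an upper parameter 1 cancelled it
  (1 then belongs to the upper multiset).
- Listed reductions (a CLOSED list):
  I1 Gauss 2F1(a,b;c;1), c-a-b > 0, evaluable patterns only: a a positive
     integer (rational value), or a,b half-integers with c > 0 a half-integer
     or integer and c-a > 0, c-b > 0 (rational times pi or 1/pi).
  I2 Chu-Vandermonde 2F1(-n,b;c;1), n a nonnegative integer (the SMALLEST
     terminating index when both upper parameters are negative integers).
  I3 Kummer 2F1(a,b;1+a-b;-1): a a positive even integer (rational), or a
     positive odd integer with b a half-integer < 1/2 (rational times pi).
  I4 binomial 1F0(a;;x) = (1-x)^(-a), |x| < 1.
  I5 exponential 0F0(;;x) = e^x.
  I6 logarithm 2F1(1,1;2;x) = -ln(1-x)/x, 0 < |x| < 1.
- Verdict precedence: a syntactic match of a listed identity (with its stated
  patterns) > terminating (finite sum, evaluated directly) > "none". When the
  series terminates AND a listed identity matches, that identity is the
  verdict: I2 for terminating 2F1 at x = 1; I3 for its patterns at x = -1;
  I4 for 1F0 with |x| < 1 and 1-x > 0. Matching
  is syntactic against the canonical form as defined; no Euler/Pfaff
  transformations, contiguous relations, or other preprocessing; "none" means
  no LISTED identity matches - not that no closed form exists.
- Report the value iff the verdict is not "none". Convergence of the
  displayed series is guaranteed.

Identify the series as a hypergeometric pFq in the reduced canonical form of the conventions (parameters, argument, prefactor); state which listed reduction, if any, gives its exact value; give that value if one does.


x = 5/6 here; the reduced form reads 2F1, upper {3/7, 4/5}, lower {-4/3}, C = -1. Verdict: none - this 2F1 at x = 5/6 matches no listed pattern, and upper {3/7, 4/5} holds no stopper.

The tell: from the first term -1: the running product (C = -1, x = 5/6) telescopes to a rising factorial.
Step ratio: r(k) = (5/6) * (k+3/7) (k+4/5) / [(k-4/3) (k+1)] - rational; roots negated = parameters, x = (5/6), C = -1.


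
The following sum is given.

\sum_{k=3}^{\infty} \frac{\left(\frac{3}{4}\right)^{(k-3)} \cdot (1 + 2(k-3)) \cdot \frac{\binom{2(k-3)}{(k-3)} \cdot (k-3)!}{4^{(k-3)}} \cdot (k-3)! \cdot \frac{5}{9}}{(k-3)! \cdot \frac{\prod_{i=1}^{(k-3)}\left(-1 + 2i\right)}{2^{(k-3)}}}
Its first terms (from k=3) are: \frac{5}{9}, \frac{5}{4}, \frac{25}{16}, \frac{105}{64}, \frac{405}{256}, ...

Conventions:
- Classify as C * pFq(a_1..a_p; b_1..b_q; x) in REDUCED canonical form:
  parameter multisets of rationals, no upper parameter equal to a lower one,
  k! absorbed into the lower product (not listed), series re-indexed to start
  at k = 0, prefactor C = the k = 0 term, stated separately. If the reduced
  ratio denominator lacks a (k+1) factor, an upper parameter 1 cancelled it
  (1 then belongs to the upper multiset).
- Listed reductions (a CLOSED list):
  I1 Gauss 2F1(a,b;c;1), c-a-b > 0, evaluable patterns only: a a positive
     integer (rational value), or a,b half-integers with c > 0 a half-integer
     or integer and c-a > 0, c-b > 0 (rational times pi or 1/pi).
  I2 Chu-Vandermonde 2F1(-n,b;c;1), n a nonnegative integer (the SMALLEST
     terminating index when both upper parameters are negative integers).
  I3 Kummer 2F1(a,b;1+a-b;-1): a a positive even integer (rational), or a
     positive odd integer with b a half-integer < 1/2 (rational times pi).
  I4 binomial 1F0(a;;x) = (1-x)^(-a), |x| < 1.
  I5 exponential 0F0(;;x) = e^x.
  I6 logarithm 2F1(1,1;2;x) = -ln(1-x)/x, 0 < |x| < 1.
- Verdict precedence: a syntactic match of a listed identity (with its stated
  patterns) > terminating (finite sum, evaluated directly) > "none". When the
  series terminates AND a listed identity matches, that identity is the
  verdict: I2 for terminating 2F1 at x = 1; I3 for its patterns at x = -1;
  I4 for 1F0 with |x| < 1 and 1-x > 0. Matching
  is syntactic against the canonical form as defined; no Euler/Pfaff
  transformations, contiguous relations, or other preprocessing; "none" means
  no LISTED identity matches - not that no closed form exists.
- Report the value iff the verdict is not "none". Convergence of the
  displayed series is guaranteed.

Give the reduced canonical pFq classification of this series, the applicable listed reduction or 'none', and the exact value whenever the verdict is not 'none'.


The series (x = \frac{3}{4}) is 2F1: upper {1, \frac{3}{2}}, lower {\frac{1}{2}}, prefactor \frac{5}{9}. Verdict: none (x = \frac{3}{4}): each listed identity misses the multisets {1, \frac{3}{2}} ; {\frac{1}{2}}.

First insight: with t_0 = \frac{5}{9}, the lower odd product (C = 5/9, x = 3/4) is 2^k (1/2)_k.
Adjacent-term ratio: r(k) = \frac{3}{4} * (k+1) (k+\frac{3}{2}) / [(k+\frac{1}{2}) (k+1)] - poly over poly, x = \frac{3}{4} from leading terms; C = \frac{5}{9} at k = 0.


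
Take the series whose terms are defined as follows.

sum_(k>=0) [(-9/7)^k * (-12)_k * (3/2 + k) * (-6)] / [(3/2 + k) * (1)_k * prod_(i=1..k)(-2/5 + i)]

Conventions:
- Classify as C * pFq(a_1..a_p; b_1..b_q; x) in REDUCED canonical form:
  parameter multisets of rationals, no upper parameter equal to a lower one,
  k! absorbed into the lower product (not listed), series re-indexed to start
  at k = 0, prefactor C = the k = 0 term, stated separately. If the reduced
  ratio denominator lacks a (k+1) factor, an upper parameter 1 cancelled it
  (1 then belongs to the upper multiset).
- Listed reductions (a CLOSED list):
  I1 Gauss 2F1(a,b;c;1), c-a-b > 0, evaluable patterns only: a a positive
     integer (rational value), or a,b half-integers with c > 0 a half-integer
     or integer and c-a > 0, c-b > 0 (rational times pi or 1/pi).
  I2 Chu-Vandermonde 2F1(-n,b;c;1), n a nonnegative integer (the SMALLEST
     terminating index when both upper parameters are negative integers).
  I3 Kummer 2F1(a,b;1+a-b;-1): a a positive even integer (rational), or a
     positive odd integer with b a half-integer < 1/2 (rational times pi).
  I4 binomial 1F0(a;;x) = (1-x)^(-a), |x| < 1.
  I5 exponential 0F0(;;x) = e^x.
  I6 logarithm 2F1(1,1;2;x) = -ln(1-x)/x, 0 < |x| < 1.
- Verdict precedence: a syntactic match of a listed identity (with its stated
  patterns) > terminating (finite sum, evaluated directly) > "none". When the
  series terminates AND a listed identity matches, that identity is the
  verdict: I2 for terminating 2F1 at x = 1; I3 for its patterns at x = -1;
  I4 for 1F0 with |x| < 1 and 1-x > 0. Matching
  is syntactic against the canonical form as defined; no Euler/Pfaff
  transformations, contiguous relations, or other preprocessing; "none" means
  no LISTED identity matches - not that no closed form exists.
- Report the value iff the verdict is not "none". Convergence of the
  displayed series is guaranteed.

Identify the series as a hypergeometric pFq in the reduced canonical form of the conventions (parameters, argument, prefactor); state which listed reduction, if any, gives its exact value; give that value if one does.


At argument -9/7: a 1F1 with upper {-12}, lower {3/5}, scaled by C = -6. Verdict: terminating. With -12 upstairs the series is a 13-term polynomial sum; evaluated term by term. Exact value: -253427394585930774669278151/74502626723148061075456.

Structural cue: x = (-9/7) and (1)_k (prefactor -6) is k! itself.
Consecutive-term ratio: r(k) = (-9/7) * (k-12) / [(k+3/5) (k+1)] - rational in k. x = (-9/7); t_0 = -6; negate the roots.
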